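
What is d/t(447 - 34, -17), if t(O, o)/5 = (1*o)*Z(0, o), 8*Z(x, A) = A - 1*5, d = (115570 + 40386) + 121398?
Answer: 100856/85 ≈ 1186.5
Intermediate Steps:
d = 277354 (d = 155956 + 121398 = 277354)
Z(x, A) = -5/8 + A/8 (Z(x, A) = (A - 1*5)/8 = (A - 5)/8 = (-5 + A)/8 = -5/8 + A/8)
t(O, o) = 5*o*(-5/8 + o/8) (t(O, o) = 5*((1*o)*(-5/8 + o/8)) = 5*(o*(-5/8 + o/8)) = 5*o*(-5/8 + o/8))
d/t(447 - 34, -17) = 277354/(((5/8)*(-17)*(-5 - 17))) = 277354/(((5/8)*(-17)*(-22))) = 277354/(935/4) = 277354*(4/935) = 100856/85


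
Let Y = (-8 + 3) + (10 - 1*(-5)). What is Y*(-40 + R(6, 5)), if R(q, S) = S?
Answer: -350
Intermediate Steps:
Y = 10 (Y = -5 + (10 + 5) = -5 + 15 = 10)
Y*(-40 + R(6, 5)) = 10*(-40 + 5) = 10*(-35) = -350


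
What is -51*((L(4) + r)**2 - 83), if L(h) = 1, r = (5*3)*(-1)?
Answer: -5763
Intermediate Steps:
r = -15 (r = 15*(-1) = -15)
-51*((L(4) + r)**2 - 83) = -51*((1 - 15)**2 - 83) = -51*((-14)**2 - 83) = -51*(196 - 83) = -51*113 = -5763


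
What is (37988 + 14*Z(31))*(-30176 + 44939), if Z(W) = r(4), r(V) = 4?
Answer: 561643572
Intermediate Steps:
Z(W) = 4
(37988 + 14*Z(31))*(-30176 + 44939) = (37988 + 14*4)*(-30176 + 44939) = (37988 + 56)*14763 = 38044*14763 = 561643572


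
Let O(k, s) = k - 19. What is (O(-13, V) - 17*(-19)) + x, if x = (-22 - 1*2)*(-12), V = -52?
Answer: 579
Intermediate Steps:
O(k, s) = -19 + k
x = 288 (x = (-22 - 2)*(-12) = -24*(-12) = 288)
(O(-13, V) - 17*(-19)) + x = ((-19 - 13) - 17*(-19)) + 288 = (-32 + 323) + 288 = 291 + 288 = 579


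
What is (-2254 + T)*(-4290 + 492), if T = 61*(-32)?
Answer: 15974388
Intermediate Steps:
T = -1952
(-2254 + T)*(-4290 + 492) = (-2254 - 1952)*(-4290 + 492) = -4206*(-3798) = 15974388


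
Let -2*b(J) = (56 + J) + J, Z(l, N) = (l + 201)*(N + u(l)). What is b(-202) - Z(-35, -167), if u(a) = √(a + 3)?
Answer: 27896 - 664*I*√2 ≈ 27896.0 - 939.04*I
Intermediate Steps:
u(a) = √(3 + a)
Z(l, N) = (201 + l)*(N + √(3 + l)) (Z(l, N) = (l + 201)*(N + √(3 + l)) = (201 + l)*(N + √(3 + l)))
b(J) = -28 - J (b(J) = -((56 + J) + J)/2 = -(56 + 2*J)/2 = -28 - J)
b(-202) - Z(-35, -167) = (-28 - 1*(-202)) - (201*(-167) + 201*√(3 - 35) - 167*(-35) - 35*√(3 - 35)) = (-28 + 202) - (-33567 + 201*√(-32) + 5845 - 140*I*√2) = 174 - (-33567 + 201*(4*I*√2) + 5845 - 140*I*√2) = 174 - (-33567 + 804*I*√2 + 5845 - 140*I*√2) = 174 - (-27722 + 664*I*√2) = 174 + (27722 - 664*I*√2) = 27896 - 664*I*√2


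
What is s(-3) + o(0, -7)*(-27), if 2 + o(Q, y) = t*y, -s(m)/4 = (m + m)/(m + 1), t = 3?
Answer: 609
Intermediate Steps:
s(m) = -8*m/(1 + m) (s(m) = -4*(m + m)/(m + 1) = -4*2*m/(1 + m) = -8*m/(1 + m))
o(Q, y) = -2 + 3*y
s(-3) + o(0, -7)*(-27) = -8*(-3)/(1 - 3) + (-2 + 3*(-7))*(-27) = -8*(-3)/(-2) + (-2 - 21)*(-27) = -8*(-3)*(-½) - 23*(-27) = -12 + 621 = 609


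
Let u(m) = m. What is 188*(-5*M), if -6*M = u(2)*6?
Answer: 1880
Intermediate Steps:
M = -2 (M = -6/3 = -⅙*12 = -2)
188*(-5*M) = 188*(-5*(-2)) = 188*10 = 1880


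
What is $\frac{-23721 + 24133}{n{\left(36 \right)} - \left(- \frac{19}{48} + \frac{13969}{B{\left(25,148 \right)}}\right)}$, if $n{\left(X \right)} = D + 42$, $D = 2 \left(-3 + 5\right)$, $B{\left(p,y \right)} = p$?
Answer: $- \frac{494400}{614837} \approx -0.80412$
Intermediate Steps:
$D = 4$ ($D = 2 \cdot 2 = 4$)
$n{\left(X \right)} = 46$ ($n{\left(X \right)} = 4 + 42 = 46$)
$\frac{-23721 + 24133}{n{\left(36 \right)} - \left(- \frac{19}{48} + \frac{13969}{B{\left(25,148 \right)}}\right)} = \frac{-23721 + 24133}{46 - \left(- \frac{19}{48} + \frac{13969}{25}\right)} = \frac{412}{46 - \frac{670037}{1200}} = \frac{412}{- \frac{614837}{1200}} = 412 \left(- \frac{1200}{614837}\right) = - \frac{494400}{614837}$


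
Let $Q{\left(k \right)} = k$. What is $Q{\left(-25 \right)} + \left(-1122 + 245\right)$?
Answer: $-902$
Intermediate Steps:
$Q{\left(-25 \right)} + \left(-1122 + 245\right) = -25 + \left(-1122 + 245\right) = -25 - 877 = -902$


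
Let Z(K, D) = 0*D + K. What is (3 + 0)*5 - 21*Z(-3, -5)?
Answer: 78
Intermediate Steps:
Z(K, D) = K (Z(K, D) = 0 + K = K)
(3 + 0)*5 - 21*Z(-3, -5) = (3 + 0)*5 - 21*(-3) = 3*5 + 63 = 15 + 63 = 78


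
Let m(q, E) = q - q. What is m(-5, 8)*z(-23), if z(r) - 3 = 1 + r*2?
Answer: 0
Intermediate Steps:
m(q, E) = 0
z(r) = 4 + 2*r (z(r) = 3 + (1 + r*2) = 3 + (1 + 2*r) = 4 + 2*r)
m(-5, 8)*z(-23) = 0*(4 + 2*(-23)) = 0*(4 - 46) = 0*(-42) = 0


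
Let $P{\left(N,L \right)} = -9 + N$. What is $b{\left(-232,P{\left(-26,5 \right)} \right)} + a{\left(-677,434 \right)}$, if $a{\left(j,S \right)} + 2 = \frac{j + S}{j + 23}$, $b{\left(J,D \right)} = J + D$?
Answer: $- \frac{58561}{218} \approx -268.63$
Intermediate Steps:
$b{\left(J,D \right)} = D + J$
$a{\left(j,S \right)} = -2 + \frac{S + j}{23 + j}$ ($a{\left(j,S \right)} = -2 + \frac{j + S}{j + 23} = -2 + \frac{S + j}{23 + j}$)
$b{\left(-232,P{\left(-26,5 \right)} \right)} + a{\left(-677,434 \right)} = \left(\left(-9 - 26\right) - 232\right) + \frac{-46 + 434 - -677}{23 - 677} = \left(-35 - 232\right) + \frac{-46 + 434 + 677}{-654} = -267 - \frac{355}{218} = - \frac{58561}{218}$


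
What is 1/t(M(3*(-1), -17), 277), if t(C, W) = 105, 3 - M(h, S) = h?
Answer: 1/105 ≈ 0.0095238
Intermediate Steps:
M(h, S) = 3 - h
1/t(M(3*(-1), -17), 277) = 1/105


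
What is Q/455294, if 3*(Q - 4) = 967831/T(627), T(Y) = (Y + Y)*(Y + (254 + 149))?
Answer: 968663/103776500520 ≈ 9.3341e-6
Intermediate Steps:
T(Y) = 2*Y*(403 + Y) (T(Y) = (2*Y)*(Y + 403) = (2*Y)*(403 + Y) = 2*Y*(403 + Y))
Q = 16467271/3874860 (Q = 4 + (967831/((2*627*(403 + 627))))/3 = 4 + (967831/((2*627*1030)))/3 = 4 + (967831/1291620)/3 = 4 + (967831*(1/1291620))/3 = 4 + (1/3)*(967831/1291620) = 4 + 967831/3874860 = 16467271/3874860 ≈ 4.2498)
Q/455294 = (16467271/3874860)/455294 = (16467271/3874860)*(1/455294) = 968663/103776500520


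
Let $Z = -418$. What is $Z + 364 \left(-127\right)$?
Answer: $-46646$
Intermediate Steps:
$Z + 364 \left(-127\right) = -418 + 364 \left(-127\right) = -418 - 46228 = -46646$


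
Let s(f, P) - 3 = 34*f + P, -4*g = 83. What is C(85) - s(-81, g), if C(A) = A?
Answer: 11427/4 ≈ 2856.8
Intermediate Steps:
g = -83/4 (g = -¼*83 = -83/4 ≈ -20.750)
s(f, P) = 3 + P + 34*f (s(f, P) = 3 + (34*f + P) = 3 + (P + 34*f) = 3 + P + 34*f)
C(85) - s(-81, g) = 85 - (3 - 83/4 + 34*(-81)) = 85 - (3 - 83/4 - 2754) = 85 - 1*(-11087/4) = 85 + 11087/4 = 11427/4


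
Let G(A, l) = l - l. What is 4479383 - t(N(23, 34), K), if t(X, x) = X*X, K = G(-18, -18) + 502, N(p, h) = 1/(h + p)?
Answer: 14553515366/3249 ≈ 4.4794e+6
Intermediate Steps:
G(A, l) = 0
K = 502 (K = 0 + 502 = 502)
t(X, x) = X**2
4479383 - t(N(23, 34), K) = 4479383 - (1/(34 + 23))**2 = 4479383 - (1/57)**2 = 4479383 - 1*1/3249 = 4479383 - 1/3249 = 14553515366/3249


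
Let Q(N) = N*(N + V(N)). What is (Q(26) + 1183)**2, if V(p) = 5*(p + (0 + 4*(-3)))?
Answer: 13535041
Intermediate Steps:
V(p) = -60 + 5*p (V(p) = 5*(p + (0 - 12)) = 5*(p - 12) = 5*(-12 + p) = -60 + 5*p)
Q(N) = N*(-60 + 6*N) (Q(N) = N*(N + (-60 + 5*N)) = N*(-60 + 6*N))
(Q(26) + 1183)**2 = (6*26*(-10 + 26) + 1183)**2 = (6*26*16 + 1183)**2 = (2496 + 1183)**2 = 3679**2 = 13535041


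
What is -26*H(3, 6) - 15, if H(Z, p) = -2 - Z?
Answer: 115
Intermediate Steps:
-26*H(3, 6) - 15 = -26*(-2 - 1*3) - 15 = -26*(-2 - 3) - 15 = -26*(-5) - 15 = 130 - 15 = 115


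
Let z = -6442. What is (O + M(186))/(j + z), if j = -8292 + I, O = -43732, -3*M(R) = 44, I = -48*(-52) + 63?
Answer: 26248/7305 ≈ 3.5932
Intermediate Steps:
I = 2559 (I = 2496 + 63 = 2559)
M(R) = -44/3 (M(R) = -⅓*44 = -44/3)
j = -5733 (j = -8292 + 2559 = -5733)
(O + M(186))/(j + z) = (-43732 - 44/3)/(-5733 - 6442) = -131240/3/(-12175) = -131240/3*(-1/12175) = 26248/7305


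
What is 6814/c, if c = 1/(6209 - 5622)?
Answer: 3999818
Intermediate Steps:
c = 1/587 ≈ 0.0017036
6814/c = 6814/(1/587) = 6814*587 = 3999818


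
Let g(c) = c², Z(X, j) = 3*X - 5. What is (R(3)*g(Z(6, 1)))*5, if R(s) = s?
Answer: 2535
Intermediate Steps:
Z(X, j) = -5 + 3*X
(R(3)*g(Z(6, 1)))*5 = (3*(-5 + 3*6)²)*5 = (3*(-5 + 18)²)*5 = (3*13²)*5 = (3*169)*5 = 507*5 = 2535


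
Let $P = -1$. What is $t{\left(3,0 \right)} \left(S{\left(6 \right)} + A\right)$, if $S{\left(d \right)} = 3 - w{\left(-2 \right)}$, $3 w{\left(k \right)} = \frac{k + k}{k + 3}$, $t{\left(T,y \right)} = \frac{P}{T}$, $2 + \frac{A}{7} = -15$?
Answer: $\frac{344}{9} \approx 38.222$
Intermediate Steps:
$A = -119$ ($A = -14 + 7 \left(-15\right) = -14 - 105 = -119$)
$t{\left(T,y \right)} = - \frac{1}{T}$
$w{\left(k \right)} = \frac{2 k}{3 \left(3 + k\right)}$ ($w{\left(k \right)} = \frac{\left(k + k\right) \frac{1}{k + 3}}{3} = \frac{2 k \frac{1}{3 + k}}{3} = \frac{2 k}{3 \left(3 + k\right)}$)
$S{\left(d \right)} = \frac{13}{3}$ ($S{\left(d \right)} = 3 - \frac{2}{3} \left(-2\right) \frac{1}{3 - 2} = 3 - \frac{2}{3} \left(-2\right) 1^{-1} = 3 - \frac{2}{3} \left(-2\right) 1 = 3 - - \frac{4}{3} = 3 + \frac{4}{3} = \frac{13}{3}$)
$t{\left(3,0 \right)} \left(S{\left(6 \right)} + A\right) = - \frac{1}{3} \left(\frac{13}{3} - 119\right) = \left(-1\right) \frac{1}{3} \left(- \frac{344}{3}\right) = \left(- \frac{1}{3}\right) \left(- \frac{344}{3}\right) = \frac{344}{9}$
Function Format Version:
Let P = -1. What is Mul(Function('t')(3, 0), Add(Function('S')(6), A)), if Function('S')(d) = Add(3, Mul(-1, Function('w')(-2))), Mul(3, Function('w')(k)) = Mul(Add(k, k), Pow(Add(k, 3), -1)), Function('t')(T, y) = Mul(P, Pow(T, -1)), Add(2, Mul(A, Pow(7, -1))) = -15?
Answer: Rational(344, 9) ≈ 38.222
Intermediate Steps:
A = -119 (A = Add(-14, Mul(7, -15)) = Add(-14, -105) = -119)
Function('t')(T, y) = Mul(-1, Pow(T, -1))
Function('w')(k) = Mul(Rational(2, 3), k, Pow(Add(3, k), -1)) (Function('w')(k) = Mul(Rational(1, 3), Mul(Add(k, k), Pow(Add(k, 3), -1))) = Mul(Rational(1, 3), Mul(Mul(2, k), Pow(Add(3, k), -1))) = Mul(Rational(1, 3), Mul(2, k, Pow(Add(3, k), -1))) = Mul(Rational(2, 3), k, Pow(Add(3, k), -1)))
Function('S')(d) = Rational(13, 3) (Function('S')(d) = Add(3, Mul(-1, Mul(Rational(2, 3), -2, Pow(Add(3, -2), -1)))) = Add(3, Mul(-1, Mul(Rational(2, 3), -2, Pow(1, -1)))) = Add(3, Mul(-1, Mul(Rational(2, 3), -2, 1))) = Add(3, Mul(-1, Rational(-4, 3))) = Add(3, Rational(4, 3)) = Rational(13, 3))
Mul(Function('t')(3, 0), Add(Function('S')(6), A)) = Mul(Mul(-1, Pow(3, -1)), Add(Rational(13, 3), -119)) = Mul(Mul(-1, Rational(1, 3)), Rational(-344, 3)) = Mul(Rational(-1, 3), Rational(-344, 3)) = Rational(344, 9)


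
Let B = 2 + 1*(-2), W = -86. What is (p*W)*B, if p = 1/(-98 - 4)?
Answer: 0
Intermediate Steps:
B = 0 (B = 2 - 2 = 0)
p = -1/102 (p = 1/(-102) = -1/102 ≈ -0.0098039)
(p*W)*B = -1/102*(-86)*0 = (43/51)*0 = 0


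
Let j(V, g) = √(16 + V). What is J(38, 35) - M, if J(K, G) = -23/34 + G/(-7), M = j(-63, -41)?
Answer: -193/34 - I*√47 ≈ -5.6765 - 6.8557*I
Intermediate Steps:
M = I*√47 (M = √(16 - 63) = √(-47) = I*√47 ≈ 6.8557*I)
J(K, G) = -23/34 - G/7 (J(K, G) = -23*1/34 + G*(-⅐) = -23/34 - G/7)
J(38, 35) - M = (-23/34 - ⅐*35) - I*√47 = (-23/34 - 5) - I*√47 = -193/34 - I*√47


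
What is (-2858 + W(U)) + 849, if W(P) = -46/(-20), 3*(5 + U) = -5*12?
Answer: -20067/10 ≈ -2006.7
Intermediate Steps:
U = -25 (U = -5 + (-5*12)/3 = -5 + (1/3)*(-60) = -5 - 20 = -25)
W(P) = 23/10 (W(P) = -46*(-1/20) = 23/10)
(-2858 + W(U)) + 849 = (-2858 + 23/10) + 849 = -28557/10 + 849 = -20067/10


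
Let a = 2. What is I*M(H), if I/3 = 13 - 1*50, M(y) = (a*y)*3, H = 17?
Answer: -11322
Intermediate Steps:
M(y) = 6*y (M(y) = (2*y)*3 = 6*y)
I = -111 (I = 3*(13 - 1*50) = 3*(13 - 50) = 3*(-37) = -111)
I*M(H) = -666*17 = -111*102 = -11322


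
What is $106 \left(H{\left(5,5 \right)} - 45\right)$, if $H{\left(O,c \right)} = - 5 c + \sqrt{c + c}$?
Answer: $-7420 + 106 \sqrt{10} \approx -7084.8$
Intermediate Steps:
$H{\left(O,c \right)} = - 5 c + \sqrt{2} \sqrt{c}$ ($H{\left(O,c \right)} = - 5 c + \sqrt{2 c} = - 5 c + \sqrt{2} \sqrt{c}$)
$106 \left(H{\left(5,5 \right)} - 45\right) = 106 \left(\left(\left(-5\right) 5 + \sqrt{2} \sqrt{5}\right) - 45\right) = 106 \left(\left(-25 + \sqrt{10}\right) - 45\right) = 106 \left(-70 + \sqrt{10}\right) = -7420 + 106 \sqrt{10}$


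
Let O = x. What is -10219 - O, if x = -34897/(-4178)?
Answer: -42729879/4178 ≈ -10227.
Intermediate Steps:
x = 34897/4178 (x = -34897*(-1/4178) = 34897/4178 ≈ 8.3526)
O = 34897/4178 ≈ 8.3526
-10219 - O = -10219 - 1*34897/4178 = -10219 - 34897/4178 = -42729879/4178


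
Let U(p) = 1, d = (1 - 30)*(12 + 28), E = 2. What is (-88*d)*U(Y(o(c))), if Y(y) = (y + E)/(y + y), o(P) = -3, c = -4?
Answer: 102080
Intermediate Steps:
Y(y) = (2 + y)/(2*y) (Y(y) = (y + 2)/(y + y) = (2 + y)/((2*y)) = (2 + y)*(1/(2*y)) = (2 + y)/(2*y))
d = -1160 (d = -29*40 = -1160)
(-88*d)*U(Y(o(c))) = -88*(-1160)*1 = 102080*1 = 102080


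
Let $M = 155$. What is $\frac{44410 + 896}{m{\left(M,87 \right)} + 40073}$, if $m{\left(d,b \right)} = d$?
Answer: $\frac{22653}{20114} \approx 1.1262$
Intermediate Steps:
$\frac{44410 + 896}{m{\left(M,87 \right)} + 40073} = \frac{44410 + 896}{155 + 40073} = \frac{45306}{40228} = 45306 \cdot \frac{1}{40228} = \frac{22653}{20114}$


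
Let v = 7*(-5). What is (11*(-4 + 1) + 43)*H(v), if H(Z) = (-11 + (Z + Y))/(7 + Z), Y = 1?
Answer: 225/14 ≈ 16.071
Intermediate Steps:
v = -35
H(Z) = (-10 + Z)/(7 + Z) (H(Z) = (-11 + (Z + 1))/(7 + Z) = (-11 + (1 + Z))/(7 + Z) = (-10 + Z)/(7 + Z))
(11*(-4 + 1) + 43)*H(v) = (11*(-4 + 1) + 43)*((-10 - 35)/(7 - 35)) = (11*(-3) + 43)*(-45/(-28)) = (-33 + 43)*(-1/28*(-45)) = 10*(45/28) = 225/14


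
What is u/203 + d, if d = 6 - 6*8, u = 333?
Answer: -8193/203 ≈ -40.360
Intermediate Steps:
d = -42 (d = 6 - 48 = -42)
u/203 + d = 333/203 - 42 = -8193/203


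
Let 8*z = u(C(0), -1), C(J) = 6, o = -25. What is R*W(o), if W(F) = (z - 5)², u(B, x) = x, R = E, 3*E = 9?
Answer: 5043/64 ≈ 78.797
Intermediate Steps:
E = 3 (E = (⅓)*9 = 3)
R = 3
z = -⅛ (z = (⅛)*(-1) = -⅛ ≈ -0.12500)
W(F) = 1681/64 (W(F) = (-⅛ - 5)² = (-41/8)² = 1681/64)
R*W(o) = 3*(1681/64) = 5043/64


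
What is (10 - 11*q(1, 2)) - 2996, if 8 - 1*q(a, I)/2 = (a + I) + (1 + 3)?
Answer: -3008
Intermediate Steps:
q(a, I) = 8 - 2*I - 2*a (q(a, I) = 16 - 2*((a + I) + (1 + 3)) = 16 - 2*((I + a) + 4) = 16 - 2*(4 + I + a) = 16 + (-8 - 2*I - 2*a) = 8 - 2*I - 2*a)
(10 - 11*q(1, 2)) - 2996 = (10 - 11*(8 - 2*2 - 2*1)) - 2996 = (10 - 11*(8 - 4 - 2)) - 2996 = (10 - 11*2) - 2996 = (10 - 22) - 2996 = -12 - 2996 = -3008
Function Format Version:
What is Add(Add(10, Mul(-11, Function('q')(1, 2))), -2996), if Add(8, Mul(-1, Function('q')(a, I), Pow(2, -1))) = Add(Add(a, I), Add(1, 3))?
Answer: -3008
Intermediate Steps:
Function('q')(a, I) = Add(8, Mul(-2, I), Mul(-2, a)) (Function('q')(a, I) = Add(16, Mul(-2, Add(Add(a, I), Add(1, 3)))) = Add(16, Mul(-2, Add(Add(I, a), 4))) = Add(16, Mul(-2, Add(4, I, a))) = Add(16, Add(-8, Mul(-2, I), Mul(-2, a))) = Add(8, Mul(-2, I), Mul(-2, a)))
Add(Add(10, Mul(-11, Function('q')(1, 2))), -2996) = Add(Add(10, Mul(-11, Add(8, Mul(-2, 2), Mul(-2, 1)))), -2996) = Add(Add(10, Mul(-11, Add(8, -4, -2))), -2996) = Add(Add(10, Mul(-11, 2)), -2996) = Add(Add(10, -22), -2996) = Add(-12, -2996) = -3008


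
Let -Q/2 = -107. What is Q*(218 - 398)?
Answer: -38520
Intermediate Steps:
Q = 214 (Q = -2*(-107) = 214)
Q*(218 - 398) = 214*(218 - 398) = 214*(-180) = -38520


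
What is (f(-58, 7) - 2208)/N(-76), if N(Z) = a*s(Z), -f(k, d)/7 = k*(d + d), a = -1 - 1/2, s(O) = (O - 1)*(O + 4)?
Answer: -79/189 ≈ -0.41799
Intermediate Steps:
s(O) = (-1 + O)*(4 + O)
a = -3/2 (a = -1 - 1*1/2 = -1 - 1/2 = -3/2 ≈ -1.5000)
f(k, d) = -14*d*k (f(k, d) = -7*k*(d + d) = -7*k*2*d = -14*d*k)
N(Z) = 6 - 9*Z/2 - 3*Z**2/2 (N(Z) = -3*(-4 + Z**2 + 3*Z)/2 = 6 - 9*Z/2 - 3*Z**2/2)
(f(-58, 7) - 2208)/N(-76) = (-14*7*(-58) - 2208)/(6 - 9/2*(-76) - 3/2*(-76)**2) = (5684 - 2208)/(6 + 342 - 3/2*5776) = 3476/(6 + 342 - 8664) = 3476/(-8316) = 3476*(-1/8316) = -79/189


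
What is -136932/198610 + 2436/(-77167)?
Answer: -5525222802/7663068935 ≈ -0.72102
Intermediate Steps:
-136932/198610 + 2436/(-77167) = -136932*1/198610 + 2436*(-1/77167) = -68466/99305 - 2436/77167 = -5525222802/7663068935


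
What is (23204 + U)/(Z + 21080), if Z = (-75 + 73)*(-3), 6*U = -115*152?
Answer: 30436/31629 ≈ 0.96228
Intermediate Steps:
U = -8740/3 (U = (-115*152)/6 = (⅙)*(-17480) = -8740/3 ≈ -2913.3)
Z = 6 (Z = -2*(-3) = 6)
(23204 + U)/(Z + 21080) = (23204 - 8740/3)/(6 + 21080) = (60872/3)/21086 = (60872/3)*(1/21086) = 30436/31629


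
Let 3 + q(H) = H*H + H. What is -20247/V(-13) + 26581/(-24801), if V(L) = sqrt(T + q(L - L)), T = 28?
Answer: -502278752/124005 ≈ -4050.5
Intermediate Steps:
q(H) = -3 + H + H**2 (q(H) = -3 + (H*H + H) = -3 + (H**2 + H) = -3 + (H + H**2) = -3 + H + H**2)
V(L) = 5 (V(L) = sqrt(28 + (-3 + (L - L) + (L - L)**2)) = sqrt(28 + (-3 + 0 + 0**2)) = sqrt(28 + (-3 + 0 + 0)) = sqrt(28 - 3) = sqrt(25) = 5)
-20247/V(-13) + 26581/(-24801) = -20247/5 + 26581/(-24801) = -20247*1/5 + 26581*(-1/24801) = -20247/5 - 26581/24801 = -502278752/124005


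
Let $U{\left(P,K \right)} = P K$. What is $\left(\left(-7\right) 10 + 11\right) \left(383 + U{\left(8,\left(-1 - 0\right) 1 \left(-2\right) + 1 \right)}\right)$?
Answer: $-24013$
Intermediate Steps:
$U{\left(P,K \right)} = K P$
$\left(\left(-7\right) 10 + 11\right) \left(383 + U{\left(8,\left(-1 - 0\right) 1 \left(-2\right) + 1 \right)}\right) = \left(\left(-7\right) 10 + 11\right) \left(383 + \left(\left(-1 - 0\right) 1 \left(-2\right) + 1\right) 8\right) = \left(-70 + 11\right) \left(383 + \left(\left(-1 + 0\right) \left(-2\right) + 1\right) 8\right) = - 59 \left(383 + \left(\left(-1\right) \left(-2\right) + 1\right) 8\right) = - 59 \left(383 + \left(2 + 1\right) 8\right) = - 59 \left(383 + 3 \cdot 8\right) = - 59 \left(383 + 24\right) = \left(-59\right) 407 = -24013$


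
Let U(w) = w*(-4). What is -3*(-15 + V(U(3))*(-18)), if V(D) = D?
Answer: -603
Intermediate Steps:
U(w) = -4*w
-3*(-15 + V(U(3))*(-18)) = -3*(-15 - 4*3*(-18)) = -3*(-15 - 12*(-18)) = -3*(-15 + 216) = -3*201 = -603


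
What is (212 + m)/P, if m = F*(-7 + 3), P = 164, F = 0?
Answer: 53/41 ≈ 1.2927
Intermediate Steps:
m = 0 (m = 0*(-7 + 3) = 0*(-4) = 0)
(212 + m)/P = (212 + 0)/164 = (1/164)*212 = 53/41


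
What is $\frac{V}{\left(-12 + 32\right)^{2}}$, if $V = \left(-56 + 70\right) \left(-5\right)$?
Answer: $- \frac{7}{40} \approx -0.175$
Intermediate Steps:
$V = -70$ ($V = 14 \left(-5\right) = -70$)
$\frac{V}{\left(-12 + 32\right)^{2}} = - \frac{70}{\left(-12 + 32\right)^{2}} = - \frac{70}{20^{2}} = - \frac{70}{400} = \left(-70\right) \frac{1}{400} = - \frac{7}{40}$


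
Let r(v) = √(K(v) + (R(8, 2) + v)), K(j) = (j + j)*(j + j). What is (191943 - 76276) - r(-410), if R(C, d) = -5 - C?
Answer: 115667 - √671977 ≈ 1.1485e+5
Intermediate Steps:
K(j) = 4*j² (K(j) = (2*j)*(2*j) = 4*j²)
r(v) = √(-13 + v + 4*v²) (r(v) = √(4*v² + ((-5 - 1*8) + v)) = √(4*v² + ((-5 - 8) + v)) = √(4*v² + (-13 + v)) = √(-13 + v + 4*v²))
(191943 - 76276) - r(-410) = (191943 - 76276) - √(-13 - 410 + 4*(-410)²) = 115667 - √(-13 - 410 + 4*168100) = 115667 - √(-13 - 410 + 672400) = 115667 - √671977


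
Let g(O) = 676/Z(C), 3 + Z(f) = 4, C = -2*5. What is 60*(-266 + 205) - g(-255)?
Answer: -4336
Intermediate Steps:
C = -10
Z(f) = 1 (Z(f) = -3 + 4 = 1)
g(O) = 676 (g(O) = 676/1 = 676*1 = 676)
60*(-266 + 205) - g(-255) = 60*(-266 + 205) - 1*676 = 60*(-61) - 676 = -3660 - 676 = -4336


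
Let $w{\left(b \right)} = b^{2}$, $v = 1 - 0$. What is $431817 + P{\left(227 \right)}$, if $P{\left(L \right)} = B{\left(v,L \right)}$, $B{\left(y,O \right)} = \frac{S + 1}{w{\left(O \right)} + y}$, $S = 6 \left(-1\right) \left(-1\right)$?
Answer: $\frac{22251530017}{51530} \approx 4.3182 \cdot 10^{5}$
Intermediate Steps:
$v = 1$ ($v = 1 + 0 = 1$)
$S = 6$ ($S = \left(-6\right) \left(-1\right) = 6$)
$B{\left(y,O \right)} = \frac{7}{y + O^{2}}$ ($B{\left(y,O \right)} = \frac{6 + 1}{O^{2} + y} = \frac{7}{y + O^{2}}$)
$P{\left(L \right)} = \frac{7}{1 + L^{2}}$
$431817 + P{\left(227 \right)} = 431817 + \frac{7}{1 + 227^{2}} = 431817 + \frac{7}{1 + 51529} = 431817 + \frac{7}{51530} = \frac{22251530017}{51530}$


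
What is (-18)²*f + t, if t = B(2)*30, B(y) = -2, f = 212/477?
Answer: 84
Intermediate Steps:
f = 4/9 (f = 212*(1/477) = 4/9 ≈ 0.44444)
t = -60 (t = -2*30 = -60)
(-18)²*f + t = (-18)²*(4/9) - 60 = 324*(4/9) - 60 = 144 - 60 = 84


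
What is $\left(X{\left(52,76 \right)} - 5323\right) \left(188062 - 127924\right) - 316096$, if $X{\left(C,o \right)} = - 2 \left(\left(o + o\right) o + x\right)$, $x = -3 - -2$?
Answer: $-1709738746$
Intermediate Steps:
$x = -1$ ($x = -3 + 2 = -1$)
$X{\left(C,o \right)} = 2 - 4 o^{2}$ ($X{\left(C,o \right)} = - 2 \left(\left(o + o\right) o - 1\right) = - 2 \left(2 o o - 1\right) = - 2 \left(2 o^{2} - 1\right) = - 2 \left(-1 + 2 o^{2}\right) = 2 - 4 o^{2}$)
$\left(X{\left(52,76 \right)} - 5323\right) \left(188062 - 127924\right) - 316096 = \left(\left(2 - 4 \cdot 76^{2}\right) - 5323\right) \left(188062 - 127924\right) - 316096 = \left(\left(2 - 23104\right) + \left(-100690 + 95367\right)\right) 60138 - 316096 = \left(\left(2 - 23104\right) - 5323\right) 60138 - 316096 = \left(-23102 - 5323\right) 60138 - 316096 = \left(-28425\right) 60138 - 316096 = -1709422650 - 316096 = -1709738746$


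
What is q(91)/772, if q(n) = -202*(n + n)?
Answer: -9191/193 ≈ -47.622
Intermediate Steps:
q(n) = -404*n
q(91)/772 = -404*91/772 = -36764*1/772 = -9191/193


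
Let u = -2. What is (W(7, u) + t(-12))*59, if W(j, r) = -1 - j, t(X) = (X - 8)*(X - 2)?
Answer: 16048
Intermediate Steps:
t(X) = (-8 + X)*(-2 + X)
(W(7, u) + t(-12))*59 = ((-1 - 1*7) + (16 + (-12)**2 - 10*(-12)))*59 = ((-1 - 7) + (16 + 144 + 120))*59 = (-8 + 280)*59 = 272*59 = 16048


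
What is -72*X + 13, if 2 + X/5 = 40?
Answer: -13667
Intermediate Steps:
X = 190 (X = -10 + 5*40 = -10 + 200 = 190)
-72*X + 13 = -72*190 + 13 = -13680 + 13 = -13667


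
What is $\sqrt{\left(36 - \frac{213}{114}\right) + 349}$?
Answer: $\frac{\sqrt{553242}}{38} \approx 19.574$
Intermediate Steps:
$\sqrt{\left(36 - \frac{213}{114}\right) + 349} = \sqrt{\left(36 - 213 \cdot \frac{1}{114}\right) + 349} = \sqrt{\left(36 - \frac{71}{38}\right) + 349} = \sqrt{\frac{1297}{38} + 349} = \sqrt{\frac{14559}{38}} = \frac{\sqrt{553242}}{38}$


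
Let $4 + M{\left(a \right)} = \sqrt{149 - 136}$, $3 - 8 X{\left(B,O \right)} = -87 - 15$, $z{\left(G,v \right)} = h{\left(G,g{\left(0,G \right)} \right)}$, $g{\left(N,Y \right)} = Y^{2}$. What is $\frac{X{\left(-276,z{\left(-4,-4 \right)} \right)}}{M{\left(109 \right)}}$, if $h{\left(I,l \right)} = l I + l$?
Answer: $- \frac{35}{2} - \frac{35 \sqrt{13}}{8} \approx -33.274$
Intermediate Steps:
$h{\left(I,l \right)} = l + I l$ ($h{\left(I,l \right)} = I l + l = l + I l$)
$z{\left(G,v \right)} = G^{2} \left(1 + G\right)$
$X{\left(B,O \right)} = \frac{105}{8}$ ($X{\left(B,O \right)} = \frac{3}{8} - \frac{-87 - 15}{8} = \frac{3}{8} - - \frac{51}{4} = \frac{3}{8} + \frac{51}{4} = \frac{105}{8}$)
$M{\left(a \right)} = -4 + \sqrt{13}$ ($M{\left(a \right)} = -4 + \sqrt{149 - 136} = -4 + \sqrt{13}$)
$\frac{X{\left(-276,z{\left(-4,-4 \right)} \right)}}{M{\left(109 \right)}} = \frac{105}{8 \left(-4 + \sqrt{13}\right)}$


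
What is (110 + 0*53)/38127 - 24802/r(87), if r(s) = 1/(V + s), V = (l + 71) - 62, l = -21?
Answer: -70921938940/38127 ≈ -1.8602e+6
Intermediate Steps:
V = -12 (V = (-21 + 71) - 62 = 50 - 62 = -12)
r(s) = 1/(-12 + s)
(110 + 0*53)/38127 - 24802/r(87) = (110 + 0*53)/38127 - 24802/(1/(-12 + 87)) = (110 + 0)*(1/38127) - 24802/(1/75) = 110*(1/38127) - 24802/1/75 = 110/38127 - 24802*75 = 110/38127 - 1860150 = -70921938940/38127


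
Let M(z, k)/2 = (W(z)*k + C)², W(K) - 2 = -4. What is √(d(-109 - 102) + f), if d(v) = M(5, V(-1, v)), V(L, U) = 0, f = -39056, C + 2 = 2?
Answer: 4*I*√2441 ≈ 197.63*I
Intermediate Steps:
W(K) = -2 (W(K) = 2 - 4 = -2)
C = 0 (C = -2 + 2 = 0)
M(z, k) = 8*k² (M(z, k) = 2*(-2*k + 0)² = 2*(-2*k)² = 2*(4*k²) = 8*k²)
d(v) = 0 (d(v) = 8*0² = 8*0 = 0)
√(d(-109 - 102) + f) = √(0 - 39056) = √(-39056) = 4*I*√2441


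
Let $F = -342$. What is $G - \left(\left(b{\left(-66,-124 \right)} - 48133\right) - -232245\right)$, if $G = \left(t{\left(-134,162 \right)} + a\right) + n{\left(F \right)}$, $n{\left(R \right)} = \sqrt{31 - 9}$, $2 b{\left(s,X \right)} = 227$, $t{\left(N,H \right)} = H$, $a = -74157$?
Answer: $- \frac{516441}{2} + \sqrt{22} \approx -2.5822 \cdot 10^{5}$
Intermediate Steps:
$b{\left(s,X \right)} = \frac{227}{2}$ ($b{\left(s,X \right)} = \frac{1}{2} \cdot 227 = \frac{227}{2}$)
$n{\left(R \right)} = \sqrt{22}$
$G = -73995 + \sqrt{22}$ ($G = \left(162 - 74157\right) + \sqrt{22} = -73995 + \sqrt{22} \approx -73990.0$)
$G - \left(\left(b{\left(-66,-124 \right)} - 48133\right) - -232245\right) = \left(-73995 + \sqrt{22}\right) - \left(\left(\frac{227}{2} - 48133\right) - -232245\right) = \left(-73995 + \sqrt{22}\right) - \left(\left(\frac{227}{2} - 48133\right) + 232245\right) = \left(-73995 + \sqrt{22}\right) - \left(- \frac{96039}{2} + 232245\right) = \left(-73995 + \sqrt{22}\right) - \frac{368451}{2} = - \frac{516441}{2} + \sqrt{22}$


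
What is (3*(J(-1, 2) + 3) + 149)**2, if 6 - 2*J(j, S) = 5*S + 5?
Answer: 83521/4 ≈ 20880.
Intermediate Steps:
J(j, S) = 1/2 - 5*S/2 (J(j, S) = 3 - (5*S + 5)/2 = 3 - (5 + 5*S)/2 = 3 + (-5/2 - 5*S/2) = 1/2 - 5*S/2)
(3*(J(-1, 2) + 3) + 149)**2 = (3*((1/2 - 5/2*2) + 3) + 149)**2 = (3*((1/2 - 5) + 3) + 149)**2 = (3*(-9/2 + 3) + 149)**2 = (3*(-3/2) + 149)**2 = (-9/2 + 149)**2 = (289/2)**2 = 83521/4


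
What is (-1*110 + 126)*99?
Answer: 1584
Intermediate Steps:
(-1*110 + 126)*99 = (-110 + 126)*99 = 16*99 = 1584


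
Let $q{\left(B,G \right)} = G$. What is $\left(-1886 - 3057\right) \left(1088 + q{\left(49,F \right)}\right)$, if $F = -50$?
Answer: $-5130834$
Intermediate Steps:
$\left(-1886 - 3057\right) \left(1088 + q{\left(49,F \right)}\right) = \left(-1886 - 3057\right) \left(1088 - 50\right) = \left(-4943\right) 1038 = -5130834$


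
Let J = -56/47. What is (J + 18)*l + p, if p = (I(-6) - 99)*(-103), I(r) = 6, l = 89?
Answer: 520523/47 ≈ 11075.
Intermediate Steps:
J = -56/47 (J = -56*1/47 = -56/47 ≈ -1.1915)
p = 9579 (p = (6 - 99)*(-103) = -93*(-103) = 9579)
(J + 18)*l + p = (-56/47 + 18)*89 + 9579 = (790/47)*89 + 9579 = 70310/47 + 9579 = 520523/47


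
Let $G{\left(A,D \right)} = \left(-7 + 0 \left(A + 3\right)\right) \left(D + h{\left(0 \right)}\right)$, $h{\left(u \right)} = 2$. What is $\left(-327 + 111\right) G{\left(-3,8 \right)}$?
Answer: $15120$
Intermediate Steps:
$G{\left(A,D \right)} = -14 - 7 D$ ($G{\left(A,D \right)} = \left(-7 + 0 \left(A + 3\right)\right) \left(D + 2\right) = \left(-7 + 0 \left(3 + A\right)\right) \left(2 + D\right) = \left(-7 + 0\right) \left(2 + D\right) = - 7 \left(2 + D\right) = -14 - 7 D$)
$\left(-327 + 111\right) G{\left(-3,8 \right)} = \left(-327 + 111\right) \left(-14 - 56\right) = - 216 \left(-14 - 56\right) = \left(-216\right) \left(-70\right) = 15120$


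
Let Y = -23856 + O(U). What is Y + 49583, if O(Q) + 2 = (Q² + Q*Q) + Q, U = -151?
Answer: 71176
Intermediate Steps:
O(Q) = -2 + Q + 2*Q² (O(Q) = -2 + ((Q² + Q*Q) + Q) = -2 + ((Q² + Q²) + Q) = -2 + (2*Q² + Q) = -2 + (Q + 2*Q²) = -2 + Q + 2*Q²)
Y = 21593 (Y = -23856 + (-2 - 151 + 2*(-151)²) = -23856 + (-2 - 151 + 2*22801) = -23856 + (-2 - 151 + 45602) = -23856 + 45449 = 21593)
Y + 49583 = 21593 + 49583 = 71176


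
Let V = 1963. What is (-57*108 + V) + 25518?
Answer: 21325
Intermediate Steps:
(-57*108 + V) + 25518 = (-57*108 + 1963) + 25518 = (-6156 + 1963) + 25518 = -4193 + 25518 = 21325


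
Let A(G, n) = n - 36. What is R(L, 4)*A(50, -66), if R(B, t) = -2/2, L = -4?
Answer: 102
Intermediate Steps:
A(G, n) = -36 + n
R(B, t) = -1 (R(B, t) = -2*½ = -1)
R(L, 4)*A(50, -66) = -(-36 - 66) = -1*(-102) = 102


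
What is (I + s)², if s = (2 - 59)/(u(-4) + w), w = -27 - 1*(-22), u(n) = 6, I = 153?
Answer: 9216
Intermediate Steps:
w = -5 (w = -27 + 22 = -5)
s = -57 (s = (2 - 59)/(6 - 5) = -57/1 = -57*1 = -57)
(I + s)² = (153 - 57)² = 96² = 9216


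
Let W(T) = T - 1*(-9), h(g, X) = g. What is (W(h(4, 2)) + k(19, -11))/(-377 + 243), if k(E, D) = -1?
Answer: -6/67 ≈ -0.089552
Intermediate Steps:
W(T) = 9 + T (W(T) = T + 9 = 9 + T)
(W(h(4, 2)) + k(19, -11))/(-377 + 243) = ((9 + 4) - 1)/(-377 + 243) = (13 - 1)/(-134) = 12*(-1/134) = -6/67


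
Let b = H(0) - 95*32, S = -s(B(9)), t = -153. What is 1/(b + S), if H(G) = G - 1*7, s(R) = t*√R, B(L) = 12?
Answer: -3047/9003301 - 306*√3/9003301 ≈ -0.00039730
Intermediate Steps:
s(R) = -153*√R
H(G) = -7 + G (H(G) = G - 7 = -7 + G)
S = 306*√3 (S = -(-153)*√12 = -(-153)*2*√3 = -(-306)*√3 = 306*√3 ≈ 530.01)
b = -3047 (b = (-7 + 0) - 95*32 = -7 - 3040 = -3047)
1/(b + S) = 1/(-3047 + 306*√3)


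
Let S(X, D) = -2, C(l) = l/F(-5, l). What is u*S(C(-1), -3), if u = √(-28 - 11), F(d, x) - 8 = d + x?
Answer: -2*I*√39 ≈ -12.49*I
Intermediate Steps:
F(d, x) = 8 + d + x (F(d, x) = 8 + (d + x) = 8 + d + x)
u = I*√39 (u = √(-39) = I*√39 ≈ 6.245*I)
C(l) = l/(3 + l) (C(l) = l/(8 - 5 + l) = l/(3 + l))
u*S(C(-1), -3) = (I*√39)*(-2) = -2*I*√39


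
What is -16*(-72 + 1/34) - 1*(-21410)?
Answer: 383546/17 ≈ 22562.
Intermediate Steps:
-16*(-72 + 1/34) - 1*(-21410) = -16*(-72 + 1/34) + 21410 = -16*(-2447/34) + 21410 = 19576/17 + 21410 = 383546/17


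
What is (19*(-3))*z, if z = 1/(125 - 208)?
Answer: 57/83 ≈ 0.68675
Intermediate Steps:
z = -1/83 (z = 1/(-83) = -1/83 ≈ -0.012048)
(19*(-3))*z = (19*(-3))*(-1/83) = -57*(-1/83) = 57/83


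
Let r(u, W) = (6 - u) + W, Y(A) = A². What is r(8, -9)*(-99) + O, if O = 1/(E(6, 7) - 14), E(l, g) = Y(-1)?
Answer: 14156/13 ≈ 1088.9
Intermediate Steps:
E(l, g) = 1 (E(l, g) = (-1)² = 1)
r(u, W) = 6 + W - u
O = -1/13 (O = 1/(1 - 14) = 1/(-13) = -1/13 ≈ -0.076923)
r(8, -9)*(-99) + O = (6 - 9 - 1*8)*(-99) - 1/13 = (6 - 9 - 8)*(-99) - 1/13 = -11*(-99) - 1/13 = 1089 - 1/13 = 14156/13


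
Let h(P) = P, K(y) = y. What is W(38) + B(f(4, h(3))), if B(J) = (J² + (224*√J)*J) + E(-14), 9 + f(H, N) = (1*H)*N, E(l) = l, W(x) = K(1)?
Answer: -4 + 672*√3 ≈ 1159.9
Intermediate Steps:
W(x) = 1
f(H, N) = -9 + H*N (f(H, N) = -9 + (1*H)*N = -9 + H*N)
B(J) = -14 + J² + 224*J^(3/2) (B(J) = (J² + (224*√J)*J) - 14 = (J² + 224*J^(3/2)) - 14 = -14 + J² + 224*J^(3/2))
W(38) + B(f(4, h(3))) = 1 + (-14 + (-9 + 4*3)² + 224*(-9 + 4*3)^(3/2)) = 1 + (-14 + (-9 + 12)² + 224*(-9 + 12)^(3/2)) = 1 + (-14 + 3² + 224*3^(3/2)) = 1 + (-14 + 9 + 224*(3*√3)) = 1 + (-14 + 9 + 672*√3) = 1 + (-5 + 672*√3) = -4 + 672*√3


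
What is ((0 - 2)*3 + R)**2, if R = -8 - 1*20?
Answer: 1156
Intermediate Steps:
R = -28 (R = -8 - 20 = -28)
((0 - 2)*3 + R)**2 = ((0 - 2)*3 - 28)**2 = (-2*3 - 28)**2 = (-6 - 28)**2 = (-34)**2 = 1156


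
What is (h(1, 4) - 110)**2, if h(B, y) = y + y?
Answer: 10404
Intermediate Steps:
h(B, y) = 2*y
(h(1, 4) - 110)**2 = (2*4 - 110)**2 = (8 - 110)**2 = (-102)**2 = 10404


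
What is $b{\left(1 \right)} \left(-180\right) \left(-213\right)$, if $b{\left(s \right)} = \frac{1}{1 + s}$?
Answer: $19170$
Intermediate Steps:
$b{\left(1 \right)} \left(-180\right) \left(-213\right) = \frac{1}{1 + 1} \left(-180\right) \left(-213\right) = \frac{1}{2} \left(-180\right) \left(-213\right) = \left(-90\right) \left(-213\right) = 19170$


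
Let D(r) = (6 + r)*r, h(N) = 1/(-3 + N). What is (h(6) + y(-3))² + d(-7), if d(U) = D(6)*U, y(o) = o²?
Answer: -3752/9 ≈ -416.89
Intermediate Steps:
D(r) = r*(6 + r)
d(U) = 72*U (d(U) = (6*(6 + 6))*U = (6*12)*U = 72*U)
(h(6) + y(-3))² + d(-7) = (1/(-3 + 6) + (-3)²)² + 72*(-7) = (1/3 + 9)² - 504 = (⅓ + 9)² - 504 = (28/3)² - 504 = 784/9 - 504 = -3752/9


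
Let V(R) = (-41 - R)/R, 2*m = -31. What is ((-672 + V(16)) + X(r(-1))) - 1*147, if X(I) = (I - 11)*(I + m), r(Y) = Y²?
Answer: -10841/16 ≈ -677.56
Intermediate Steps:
m = -31/2 (m = (½)*(-31) = -31/2 ≈ -15.500)
X(I) = (-11 + I)*(-31/2 + I) (X(I) = (I - 11)*(I - 31/2) = (-11 + I)*(-31/2 + I))
V(R) = (-41 - R)/R
((-672 + V(16)) + X(r(-1))) - 1*147 = ((-672 + (-41 - 1*16)/16) + (341/2 + ((-1)²)² - 53/2*(-1)²)) - 1*147 = ((-672 + (-41 - 16)/16) + (341/2 + 1² - 53/2*1)) - 147 = ((-672 + (1/16)*(-57)) + (341/2 + 1 - 53/2)) - 147 = ((-672 - 57/16) + 145) - 147 = (-10809/16 + 145) - 147 = -8489/16 - 147 = -10841/16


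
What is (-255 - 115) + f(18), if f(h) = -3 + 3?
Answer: -370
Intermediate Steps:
f(h) = 0
(-255 - 115) + f(18) = (-255 - 115) + 0 = -370 + 0 = -370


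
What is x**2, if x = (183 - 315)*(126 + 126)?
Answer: 1106493696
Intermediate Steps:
x = -33264 (x = -132*252 = -33264)
x**2 = (-33264)**2 = 1106493696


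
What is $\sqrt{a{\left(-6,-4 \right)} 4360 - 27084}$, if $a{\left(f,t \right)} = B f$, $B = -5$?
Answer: $6 \sqrt{2881} \approx 322.05$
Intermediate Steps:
$a{\left(f,t \right)} = - 5 f$
$\sqrt{a{\left(-6,-4 \right)} 4360 - 27084} = \sqrt{\left(-5\right) \left(-6\right) 4360 - 27084} = \sqrt{30 \cdot 4360 - 27084} = \sqrt{130800 - 27084} = \sqrt{103716} = 6 \sqrt{2881}$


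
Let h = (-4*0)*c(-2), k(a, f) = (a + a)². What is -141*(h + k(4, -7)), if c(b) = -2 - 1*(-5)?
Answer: -9024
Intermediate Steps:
k(a, f) = 4*a² (k(a, f) = (2*a)² = 4*a²)
c(b) = 3 (c(b) = -2 + 5 = 3)
h = 0 (h = -4*0*3 = 0*3 = 0)
-141*(h + k(4, -7)) = -141*(0 + 4*4²) = -141*(0 + 4*16) = -141*(0 + 64) = -141*64 = -9024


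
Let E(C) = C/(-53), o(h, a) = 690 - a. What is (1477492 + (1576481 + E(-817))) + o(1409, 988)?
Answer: 161845592/53 ≈ 3.0537e+6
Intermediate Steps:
E(C) = -C/53 (E(C) = C*(-1/53) = -C/53)
(1477492 + (1576481 + E(-817))) + o(1409, 988) = (1477492 + (1576481 - 1/53*(-817))) + (690 - 1*988) = (1477492 + (1576481 + 817/53)) + (690 - 988) = (1477492 + 83554310/53) - 298 = 161861386/53 - 298 = 161845592/53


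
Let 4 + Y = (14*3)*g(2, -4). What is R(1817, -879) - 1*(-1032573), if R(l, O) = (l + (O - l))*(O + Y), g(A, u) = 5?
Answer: 1624140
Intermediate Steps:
Y = 206 (Y = -4 + (14*3)*5 = -4 + 42*5 = -4 + 210 = 206)
R(l, O) = O*(206 + O) (R(l, O) = (l + (O - l))*(O + 206) = O*(206 + O))
R(1817, -879) - 1*(-1032573) = -879*(206 - 879) - 1*(-1032573) = -879*(-673) + 1032573 = 591567 + 1032573 = 1624140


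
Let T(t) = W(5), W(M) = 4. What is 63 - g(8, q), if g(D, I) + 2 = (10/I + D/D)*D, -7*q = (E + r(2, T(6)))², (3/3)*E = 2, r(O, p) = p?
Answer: 653/9 ≈ 72.556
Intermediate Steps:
T(t) = 4
E = 2
q = -36/7 (q = -(2 + 4)²/7 = -⅐*6² = -⅐*36 = -36/7 ≈ -5.1429)
g(D, I) = -2 + D*(1 + 10/I) (g(D, I) = -2 + (10/I + D/D)*D = -2 + (10/I + 1)*D = -2 + (1 + 10/I)*D = -2 + D*(1 + 10/I))
63 - g(8, q) = 63 - (-2 + 8 + 10*8/(-36/7)) = 63 - (-2 + 8 + 10*8*(-7/36)) = 63 - (-2 + 8 - 140/9) = 63 - 1*(-86/9) = 63 + 86/9 = 653/9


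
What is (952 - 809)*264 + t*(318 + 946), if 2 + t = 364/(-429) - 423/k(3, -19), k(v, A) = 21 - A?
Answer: 3429478/165 ≈ 20785.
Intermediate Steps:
t = -17719/1320 (t = -2 + (364/(-429) - 423/(21 - 1*(-19))) = -2 + (364*(-1/429) - 423/(21 + 19)) = -2 + (-28/33 - 423/40) = -2 - 15079/1320 = -17719/1320 ≈ -13.423)
(952 - 809)*264 + t*(318 + 946) = (952 - 809)*264 - 17719*(318 + 946)/1320 = 143*264 - 17719/1320*1264 = 37752 - 2799602/165 = 3429478/165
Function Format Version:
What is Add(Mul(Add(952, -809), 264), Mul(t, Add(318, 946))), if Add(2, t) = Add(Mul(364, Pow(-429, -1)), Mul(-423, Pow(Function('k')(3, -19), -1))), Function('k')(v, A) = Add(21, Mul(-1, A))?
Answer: Rational(3429478, 165) ≈ 20785.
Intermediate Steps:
t = Rational(-17719, 1320) (t = Add(-2, Add(Mul(364, Pow(-429, -1)), Mul(-423, Pow(Add(21, Mul(-1, -19)), -1)))) = Add(-2, Add(Mul(364, Rational(-1, 429)), Mul(-423, Pow(Add(21, 19), -1)))) = Add(-2, Add(Rational(-28, 33), Mul(-423, Pow(40, -1)))) = Add(-2, Add(Rational(-28, 33), Mul(-423, Rational(1, 40)))) = Add(-2, Add(Rational(-28, 33), Rational(-423, 40))) = Add(-2, Rational(-15079, 1320)) = Rational(-17719, 1320) ≈ -13.423)
Add(Mul(Add(952, -809), 264), Mul(t, Add(318, 946))) = Add(Mul(Add(952, -809), 264), Mul(Rational(-17719, 1320), Add(318, 946))) = Add(Mul(143, 264), Mul(Rational(-17719, 1320), 1264)) = Add(37752, Rational(-2799602, 165)) = Rational(3429478, 165)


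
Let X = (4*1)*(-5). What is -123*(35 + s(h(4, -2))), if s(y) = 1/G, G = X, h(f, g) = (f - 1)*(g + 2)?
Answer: -85977/20 ≈ -4298.9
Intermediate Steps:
h(f, g) = (-1 + f)*(2 + g)
X = -20 (X = 4*(-5) = -20)
G = -20
s(y) = -1/20 (s(y) = 1/(-20) = -1/20)
-123*(35 + s(h(4, -2))) = -123*(35 - 1/20) = -123*699/20 = -85977/20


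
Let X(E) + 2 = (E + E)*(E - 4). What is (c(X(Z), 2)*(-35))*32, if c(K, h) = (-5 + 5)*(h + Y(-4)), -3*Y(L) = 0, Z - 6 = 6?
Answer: 0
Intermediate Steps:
Z = 12 (Z = 6 + 6 = 12)
Y(L) = 0 (Y(L) = -⅓*0 = 0)
X(E) = -2 + 2*E*(-4 + E) (X(E) = -2 + (E + E)*(E - 4) = -2 + (2*E)*(-4 + E) = -2 + 2*E*(-4 + E))
c(K, h) = 0 (c(K, h) = (-5 + 5)*(h + 0) = 0*h = 0)
(c(X(Z), 2)*(-35))*32 = (0*(-35))*32 = 0*32 = 0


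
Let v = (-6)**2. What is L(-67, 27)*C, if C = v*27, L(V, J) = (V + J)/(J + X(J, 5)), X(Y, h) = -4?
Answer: -38880/23 ≈ -1690.4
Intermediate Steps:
v = 36
L(V, J) = (J + V)/(-4 + J) (L(V, J) = (V + J)/(J - 4) = (J + V)/(-4 + J))
C = 972 (C = 36*27 = 972)
L(-67, 27)*C = ((27 - 67)/(-4 + 27))*972 = (-40/23)*972 = ((1/23)*(-40))*972 = -40/23*972 = -38880/23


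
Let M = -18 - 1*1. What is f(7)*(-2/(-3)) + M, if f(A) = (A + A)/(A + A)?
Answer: -55/3 ≈ -18.333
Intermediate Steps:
f(A) = 1 (f(A) = (2*A)/((2*A)) = (2*A)*(1/(2*A)) = 1)
M = -19 (M = -18 - 1 = -19)
f(7)*(-2/(-3)) + M = 1*(-2/(-3)) - 19 = 1*(-2*(-⅓)) - 19 = 1*(⅔) - 19 = ⅔ - 19 = -55/3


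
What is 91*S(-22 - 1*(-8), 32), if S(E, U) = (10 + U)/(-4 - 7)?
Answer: -3822/11 ≈ -347.45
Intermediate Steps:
S(E, U) = -10/11 - U/11 (S(E, U) = (10 + U)/(-11) = (10 + U)*(-1/11) = -10/11 - U/11)
91*S(-22 - 1*(-8), 32) = 91*(-10/11 - 1/11*32) = 91*(-10/11 - 32/11) = 91*(-42/11) = -3822/11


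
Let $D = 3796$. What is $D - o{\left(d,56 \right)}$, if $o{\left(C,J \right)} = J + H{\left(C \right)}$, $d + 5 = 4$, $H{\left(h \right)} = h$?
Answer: $3741$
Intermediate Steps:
$d = -1$ ($d = -5 + 4 = -1$)
$o{\left(C,J \right)} = C + J$ ($o{\left(C,J \right)} = J + C = C + J$)
$D - o{\left(d,56 \right)} = 3796 - \left(-1 + 56\right) = 3796 - 55 = 3741$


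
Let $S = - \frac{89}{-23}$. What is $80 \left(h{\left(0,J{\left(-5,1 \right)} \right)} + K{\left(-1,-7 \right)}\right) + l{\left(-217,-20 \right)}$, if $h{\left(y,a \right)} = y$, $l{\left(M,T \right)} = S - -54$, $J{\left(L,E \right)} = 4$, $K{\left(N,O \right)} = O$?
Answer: $- \frac{11549}{23} \approx -502.13$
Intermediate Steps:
$S = \frac{89}{23}$ ($S = \left(-89\right) \left(- \frac{1}{23}\right) = \frac{89}{23} \approx 3.8696$)
$l{\left(M,T \right)} = \frac{1331}{23}$ ($l{\left(M,T \right)} = \frac{89}{23} - -54 = \frac{89}{23} + 54 = \frac{1331}{23}$)
$80 \left(h{\left(0,J{\left(-5,1 \right)} \right)} + K{\left(-1,-7 \right)}\right) + l{\left(-217,-20 \right)} = 80 \left(0 - 7\right) + \frac{1331}{23} = 80 \left(-7\right) + \frac{1331}{23} = -560 + \frac{1331}{23} = - \frac{11549}{23}$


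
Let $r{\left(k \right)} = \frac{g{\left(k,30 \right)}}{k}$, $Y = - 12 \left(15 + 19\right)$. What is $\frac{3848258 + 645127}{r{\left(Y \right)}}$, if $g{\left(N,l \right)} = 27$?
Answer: $-67900040$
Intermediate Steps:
$Y = -408$ ($Y = \left(-12\right) 34 = -408$)
$r{\left(k \right)} = \frac{27}{k}$
$\frac{3848258 + 645127}{r{\left(Y \right)}} = \frac{3848258 + 645127}{27 \frac{1}{-408}} = \frac{4493385}{27 \left(- \frac{1}{408}\right)} = \frac{4493385}{- \frac{9}{136}} = 4493385 \left(- \frac{136}{9}\right) = -67900040$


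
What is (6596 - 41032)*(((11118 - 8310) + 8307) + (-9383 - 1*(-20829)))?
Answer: -776910596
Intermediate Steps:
(6596 - 41032)*(((11118 - 8310) + 8307) + (-9383 - 1*(-20829))) = -34436*((2808 + 8307) + (-9383 + 20829)) = -34436*(11115 + 11446) = -34436*22561 = -776910596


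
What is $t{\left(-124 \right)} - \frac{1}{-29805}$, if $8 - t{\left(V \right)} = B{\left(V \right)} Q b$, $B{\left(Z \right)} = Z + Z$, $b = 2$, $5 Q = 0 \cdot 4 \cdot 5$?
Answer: $\frac{238441}{29805} \approx 8.0$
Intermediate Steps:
$Q = 0$ ($Q = \frac{0 \cdot 4 \cdot 5}{5} = \frac{0 \cdot 5}{5} = \frac{1}{5} \cdot 0 = 0$)
$B{\left(Z \right)} = 2 Z$
$t{\left(V \right)} = 8$ ($t{\left(V \right)} = 8 - 2 V 0 \cdot 2 = 8 - 0 \cdot 2 = 8 - 0 = 8 + 0 = 8$)
$t{\left(-124 \right)} - \frac{1}{-29805} = 8 - \frac{1}{-29805} = 8 - - \frac{1}{29805} = 8 + \frac{1}{29805} = \frac{238441}{29805}$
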